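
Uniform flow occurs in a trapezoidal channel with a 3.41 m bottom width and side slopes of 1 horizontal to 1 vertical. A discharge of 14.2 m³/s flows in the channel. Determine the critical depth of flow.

y_c = 1.08 m

At critical depth, Q² T / (g A³) = 1, i.e. A³/T = Q²/g = 14.2²/9.81 = 20.55.
Try y = 1.18 m: A³/T = 27.54 — over.
Try y = 0.887 m: A³/T = 10.68 — short.
Try y = 1.08 m: A³/T = 20.47 — matches.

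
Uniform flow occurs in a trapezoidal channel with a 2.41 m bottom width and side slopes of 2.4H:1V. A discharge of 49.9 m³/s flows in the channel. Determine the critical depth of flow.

At critical depth, Q² T / (g A³) = 1, i.e. A³/T = Q²/g = 49.9²/9.81 = 253.8.
Try y = 2.17 m: A³/T = 352.2 — high.
Try y = 1.43 m: A³/T = 62.87 — low.
Try y = 2.01 m: A³/T = 254.9 — matches.

y_c = 2.01 m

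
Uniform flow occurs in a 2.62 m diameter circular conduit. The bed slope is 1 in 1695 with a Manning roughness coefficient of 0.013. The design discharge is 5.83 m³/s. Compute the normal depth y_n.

Manning's equation rearranged: A R^(2/3) = nQ / (1·√S) = 0.013 × 5.83 / (√0.00059) = 3.12.
At y = 2.03 m: A R^(2/3) = 3.846 — high.
At y = 1.28 m: A R^(2/3) = 1.954 — low.
At y = 1.72 m: A R^(2/3) = 3.119 — close enough.

y_n = 1.72 m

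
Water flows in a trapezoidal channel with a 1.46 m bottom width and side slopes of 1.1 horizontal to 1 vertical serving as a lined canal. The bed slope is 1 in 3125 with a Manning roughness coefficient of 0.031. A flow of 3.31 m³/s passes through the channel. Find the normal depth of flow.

y_n = 1.79 m

Manning's equation rearranged: A R^(2/3) = nQ / (1·√S) = 0.031 × 3.31 / (√0.00032) = 5.736.
At y = 1.38 m: A R^(2/3) = 3.358 — short.
At y = 1.79 m: A R^(2/3) = 5.743 — matches.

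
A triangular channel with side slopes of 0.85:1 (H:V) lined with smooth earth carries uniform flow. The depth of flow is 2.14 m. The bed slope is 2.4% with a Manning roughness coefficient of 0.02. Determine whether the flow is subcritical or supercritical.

For a triangular section with side slope z = 0.85: A = zy² = 0.85×2.14² = 3.893 m²; P = 2y√(1+z²) = 2×2.14×1.312 = 5.617 m.
Hydraulic radius R = A/P = 3.893/5.617 = 0.693 m.
V = (1/n) R^(2/3) √S = (1/0.02) × 0.693^(2/3) × √0.024 = 6.066 m/s. Hydraulic depth D_h = A/T = 3.893/3.638 = 1.07 m.
Froude number Fr = V/√(g·D_h) = 6.066/√(9.81×1.07) = 1.87, which is greater than 1, so the flow is supercritical.

supercritical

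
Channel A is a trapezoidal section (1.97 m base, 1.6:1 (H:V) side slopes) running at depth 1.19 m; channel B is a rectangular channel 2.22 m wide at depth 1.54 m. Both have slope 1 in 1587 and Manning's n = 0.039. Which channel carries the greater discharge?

Channel A: With bottom width b = 1.97 m and side slope z = 1.6: A = (b + zy)y = (1.97 + 1.6×1.19)×1.19 = 4.61 m²; P = b + 2y√(1+z²) = 1.97 + 2×1.19×1.887 = 6.461 m. Hydraulic radius R = A/P = 4.61/6.461 = 0.7136 m. Q_A = (1/0.039)·4.61·0.7136^(2/3)·√0.0006301 = 2.369 m³/s.
Channel B: Flow area A = b·y = 2.22 × 1.54 = 3.419 m². Wetted perimeter P = b + 2y = 2.22 + 2×1.54 = 5.3 m. Hydraulic radius R = A/P = 3.419/5.3 = 0.6451 m. Q_B = (1/0.039)·3.419·0.6451^(2/3)·√0.0006301 = 1.643 m³/s.
Q_A = 2.369 m³/s vs Q_B = 1.643 m³/s, so channel A carries more.

channel A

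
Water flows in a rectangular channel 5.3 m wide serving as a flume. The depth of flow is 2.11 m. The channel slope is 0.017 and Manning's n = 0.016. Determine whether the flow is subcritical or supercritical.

Flow area A = b·y = 5.3 × 2.11 = 11.18 m². Wetted perimeter P = b + 2y = 5.3 + 2×2.11 = 9.52 m.
Hydraulic radius R = A/P = 11.18/9.52 = 1.175 m.
V = (1/n) R^(2/3) √S = (1/0.016) × 1.175^(2/3) × √0.017 = 9.072 m/s. Hydraulic depth D_h = A/T = 11.18/5.3 = 2.11 m.
Froude number Fr = V/√(g·D_h) = 9.072/√(9.81×2.11) = 1.99, which is greater than 1, so the flow is supercritical.

supercritical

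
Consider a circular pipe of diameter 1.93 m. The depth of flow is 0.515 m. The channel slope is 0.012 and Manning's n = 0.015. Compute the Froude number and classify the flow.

For a circular section of diameter D = 1.93 m at depth y = 0.515 m, the central angle is θ = 2 arccos(1 − 2y/D) = 2.171 rad. Then A = (D²/8)(θ − sin θ) = 0.6269 m² and P = Dθ/2 = 2.095 m.
Hydraulic radius R = A/P = 0.6269/2.095 = 0.2992 m.
V = (1/n) R^(2/3) √S = (1/0.015) × 0.2992^(2/3) × √0.012 = 3.267 m/s. Hydraulic depth D_h = A/T = 0.6269/1.707 = 0.3672 m.
Froude number Fr = V/√(g·D_h) = 3.267/√(9.81×0.3672) = 1.72, which is greater than 1, so the flow is supercritical.

supercritical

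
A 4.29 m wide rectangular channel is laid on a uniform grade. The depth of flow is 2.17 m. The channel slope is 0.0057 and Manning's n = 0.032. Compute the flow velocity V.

Flow area A = b·y = 4.29 × 2.17 = 9.309 m². Wetted perimeter P = b + 2y = 4.29 + 2×2.17 = 8.63 m.
Hydraulic radius R = A/P = 9.309/8.63 = 1.079 m.
From Manning's equation, V = (1/n) R^(2/3) S^(1/2) = (1/0.032) × 1.079^(2/3) × 0.0057^(1/2) = 2.48 m/s.

V = 2.48 m/s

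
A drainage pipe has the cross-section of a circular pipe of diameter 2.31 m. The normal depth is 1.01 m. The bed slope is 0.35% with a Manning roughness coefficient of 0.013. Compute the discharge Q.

For a circular section of diameter D = 2.31 m at depth y = 1.01 m, the central angle is θ = 2 arccos(1 − 2y/D) = 2.89 rad. Then A = (D²/8)(θ − sin θ) = 1.761 m² and P = Dθ/2 = 3.338 m.
Hydraulic radius R = A/P = 1.761/3.338 = 0.5277 m.
Manning's equation: Q = (1/n) A R^(2/3) S^(1/2) = (1/0.013) × 1.761 × 0.5277^(2/3) × 0.0035^(1/2) = 5.23 m³/s.

Q = 5.23 m³/s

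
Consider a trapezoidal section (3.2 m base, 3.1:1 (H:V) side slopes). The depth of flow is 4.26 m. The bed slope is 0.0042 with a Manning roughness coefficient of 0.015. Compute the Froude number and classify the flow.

supercritical

With bottom width b = 3.2 m and side slope z = 3.1: A = (b + zy)y = (3.2 + 3.1×4.26)×4.26 = 69.89 m²; P = b + 2y√(1+z²) = 3.2 + 2×4.26×3.257 = 30.95 m.
Hydraulic radius R = A/P = 69.89/30.95 = 2.258 m.
V = (1/n) R^(2/3) √S = (1/0.015) × 2.258^(2/3) × √0.0042 = 7.436 m/s. Hydraulic depth D_h = A/T = 69.89/29.61 = 2.36 m.
Froude number Fr = V/√(g·D_h) = 7.436/√(9.81×2.36) = 1.55, which is greater than 1, so the flow is supercritical.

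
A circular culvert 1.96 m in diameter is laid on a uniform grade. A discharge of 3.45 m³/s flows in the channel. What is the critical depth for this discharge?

At critical depth, Q² T / (g A³) = 1, i.e. A³/T = Q²/g = 3.45²/9.81 = 1.213.
Try y = 0.758 m: A³/T = 0.6548 — short.
Try y = 1.07 m: A³/T = 2.45 — over.
Try y = 0.89 m: A³/T = 1.212 — close enough.

y_c = 0.89 m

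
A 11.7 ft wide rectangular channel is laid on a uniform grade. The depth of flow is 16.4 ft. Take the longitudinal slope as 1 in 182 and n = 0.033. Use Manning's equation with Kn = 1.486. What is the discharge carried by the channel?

Q = 1700 ft³/s

Flow area A = b·y = 11.7 × 16.4 = 191.9 ft². Wetted perimeter P = b + 2y = 11.7 + 2×16.4 = 44.5 ft.
Hydraulic radius R = A/P = 191.9/44.5 = 4.312 ft.
Manning's equation: Q = (1.486/n) A R^(2/3) S^(1/2) = (1.486/0.033) × 191.9 × 4.312^(2/3) × 0.005495^(1/2) = 1700 ft³/s.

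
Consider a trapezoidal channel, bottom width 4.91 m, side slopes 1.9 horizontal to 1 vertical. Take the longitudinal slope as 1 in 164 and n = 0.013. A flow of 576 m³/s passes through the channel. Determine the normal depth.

y_n = 4.2 m

Manning's equation rearranged: A R^(2/3) = nQ / (1·√S) = 0.013 × 576 / (√0.006098) = 95.89.
Try y = 3.09 m: A R^(2/3) = 49.89 — too small.
Try y = 4.69 m: A R^(2/3) = 122.2 — too large.
Try y = 4.2 m: A R^(2/3) = 95.95 — ≈ 95.89.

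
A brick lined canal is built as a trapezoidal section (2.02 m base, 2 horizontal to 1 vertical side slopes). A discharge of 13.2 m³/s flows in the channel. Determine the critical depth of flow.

y_c = 1.14 m

At critical depth, Q² T / (g A³) = 1, i.e. A³/T = Q²/g = 13.2²/9.81 = 17.76.
Trying y = 0.774 m: A³/T = 4.117 — short.
Trying y = 1.36 m: A³/T = 35.91 — over.
Trying y = 1.14 m: A³/T = 17.9 — close enough.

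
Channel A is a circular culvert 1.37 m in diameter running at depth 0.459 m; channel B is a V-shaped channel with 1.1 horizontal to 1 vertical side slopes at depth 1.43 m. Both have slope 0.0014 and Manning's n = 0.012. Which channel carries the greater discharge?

Channel A: For a circular section of diameter D = 1.37 m at depth y = 0.459 m, the central angle is θ = 2 arccos(1 − 2y/D) = 2.469 rad. Then A = (D²/8)(θ − sin θ) = 0.4331 m² and P = Dθ/2 = 1.691 m. Hydraulic radius R = A/P = 0.4331/1.691 = 0.2561 m. Q_A = (1/0.012)·0.4331·0.2561^(2/3)·√0.0014 = 0.5447 m³/s.
Channel B: For a triangular section with side slope z = 1.1: A = zy² = 1.1×1.43² = 2.249 m²; P = 2y√(1+z²) = 2×1.43×1.487 = 4.252 m. Hydraulic radius R = A/P = 2.249/4.252 = 0.5291 m. Q_B = (1/0.012)·2.249·0.5291^(2/3)·√0.0014 = 4.588 m³/s.
Q_A = 0.5447 m³/s vs Q_B = 4.588 m³/s, so channel B carries more.

channel B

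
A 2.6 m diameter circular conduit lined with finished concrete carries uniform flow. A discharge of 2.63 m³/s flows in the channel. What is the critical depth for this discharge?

y_c = 0.711 m

At critical depth, Q² T / (g A³) = 1, i.e. A³/T = Q²/g = 2.63²/9.81 = 0.7051.
Trying y = 0.537 m: A³/T = 0.2356 — short.
Trying y = 0.711 m: A³/T = 0.7042 — ≈ 0.7051.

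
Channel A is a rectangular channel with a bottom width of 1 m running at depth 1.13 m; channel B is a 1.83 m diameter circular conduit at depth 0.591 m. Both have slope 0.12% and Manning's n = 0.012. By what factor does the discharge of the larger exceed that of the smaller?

Channel A: Flow area A = b·y = 1 × 1.13 = 1.13 m². Wetted perimeter P = b + 2y = 1 + 2×1.13 = 3.26 m. Hydraulic radius R = A/P = 1.13/3.26 = 0.3466 m. Q_A = (1/0.012)·1.13·0.3466^(2/3)·√0.0012 = 1.61 m³/s.
Channel B: For a circular section of diameter D = 1.83 m at depth y = 0.591 m, the central angle is θ = 2 arccos(1 − 2y/D) = 2.418 rad. Then A = (D²/8)(θ − sin θ) = 0.7348 m² and P = Dθ/2 = 2.212 m. Hydraulic radius R = A/P = 0.7348/2.212 = 0.3322 m. Q_B = (1/0.012)·0.7348·0.3322^(2/3)·√0.0012 = 1.017 m³/s.
The larger discharge is 1.61 m³/s and the smaller is 1.017 m³/s; the ratio is 1.58.

1.58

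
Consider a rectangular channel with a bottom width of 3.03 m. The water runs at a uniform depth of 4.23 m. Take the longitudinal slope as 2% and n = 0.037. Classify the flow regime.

Flow area A = b·y = 3.03 × 4.23 = 12.82 m². Wetted perimeter P = b + 2y = 3.03 + 2×4.23 = 11.49 m.
Hydraulic radius R = A/P = 12.82/11.49 = 1.115 m.
V = (1/n) R^(2/3) √S = (1/0.037) × 1.115^(2/3) × √0.02 = 4.111 m/s. Hydraulic depth D_h = A/T = 12.82/3.03 = 4.23 m.
Froude number Fr = V/√(g·D_h) = 4.111/√(9.81×4.23) = 0.638, which is less than 1, so the flow is subcritical.

subcritical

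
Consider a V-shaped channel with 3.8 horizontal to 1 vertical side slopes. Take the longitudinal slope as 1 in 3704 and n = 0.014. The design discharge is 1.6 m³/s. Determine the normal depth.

y_n = 0.816 m

Manning's equation rearranged: A R^(2/3) = nQ / (1·√S) = 0.014 × 1.6 / (√0.00027) = 1.363.
Trying y = 0.648 m: A R^(2/3) = 0.7361 — short.
Trying y = 0.986 m: A R^(2/3) = 2.255 — over.
Trying y = 0.816 m: A R^(2/3) = 1.361 — close enough.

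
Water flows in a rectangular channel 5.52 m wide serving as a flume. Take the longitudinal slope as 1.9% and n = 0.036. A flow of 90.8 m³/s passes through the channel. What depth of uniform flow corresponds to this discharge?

y_n = 3.28 m

Manning's equation rearranged: A R^(2/3) = nQ / (1·√S) = 0.036 × 90.8 / (√0.019) = 23.71.
Trying y = 2.78 m: A R^(2/3) = 19.07 — too small.
Trying y = 4.13 m: A R^(2/3) = 31.89 — too large.
Trying y = 3.28 m: A R^(2/3) = 23.71 — ≈ 23.71.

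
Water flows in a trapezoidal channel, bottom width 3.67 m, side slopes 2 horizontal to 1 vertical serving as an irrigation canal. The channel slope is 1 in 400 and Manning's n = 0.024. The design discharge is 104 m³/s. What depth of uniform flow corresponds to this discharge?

y_n = 3.27 m

Manning's equation rearranged: A R^(2/3) = nQ / (1·√S) = 0.024 × 104 / (√0.0025) = 49.92.
Try y = 2.94 m: A R^(2/3) = 39.51 — low.
Try y = 3.86 m: A R^(2/3) = 72.11 — high.
Try y = 3.27 m: A R^(2/3) = 49.86 — close enough.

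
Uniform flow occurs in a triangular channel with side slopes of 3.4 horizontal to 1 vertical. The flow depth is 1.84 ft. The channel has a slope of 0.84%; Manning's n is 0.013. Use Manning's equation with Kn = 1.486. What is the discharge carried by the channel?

For a triangular section with side slope z = 3.4: A = zy² = 3.4×1.84² = 11.51 ft²; P = 2y√(1+z²) = 2×1.84×3.544 = 13.04 ft.
Hydraulic radius R = A/P = 11.51/13.04 = 0.8826 ft.
Manning's equation: Q = (1.486/n) A R^(2/3) S^(1/2) = (1.486/0.013) × 11.51 × 0.8826^(2/3) × 0.0084^(1/2) = 111 ft³/s.

Q = 111 ft³/s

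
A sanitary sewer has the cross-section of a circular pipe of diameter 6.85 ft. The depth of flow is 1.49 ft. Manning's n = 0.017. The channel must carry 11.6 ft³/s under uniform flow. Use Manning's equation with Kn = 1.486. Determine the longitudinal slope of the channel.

For a circular section of diameter D = 6.85 ft at depth y = 1.49 ft, the central angle is θ = 2 arccos(1 − 2y/D) = 1.941 rad. Then A = (D²/8)(θ − sin θ) = 5.915 ft² and P = Dθ/2 = 6.647 ft.
Hydraulic radius R = A/P = 5.915/6.647 = 0.8899 ft.
From Manning's equation, S = [nQ / (1.486 A R^(2/3))]² = [0.017 × 11.6 / (1.486 × 5.915 × 0.8899^(2/3))]² = 0.000588.

S = 0.000588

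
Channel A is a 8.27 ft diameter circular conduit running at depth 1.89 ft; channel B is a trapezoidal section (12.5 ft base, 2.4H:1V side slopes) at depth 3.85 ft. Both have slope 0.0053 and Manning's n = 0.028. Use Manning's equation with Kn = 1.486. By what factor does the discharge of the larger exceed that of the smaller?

15.7

Channel A: For a circular section of diameter D = 8.27 ft at depth y = 1.89 ft, the central angle is θ = 2 arccos(1 − 2y/D) = 1.994 rad. Then A = (D²/8)(θ − sin θ) = 9.249 ft² and P = Dθ/2 = 8.244 ft. Hydraulic radius R = A/P = 9.249/8.244 = 1.122 ft. Q_A = (1.486/0.028)·9.249·1.122^(2/3)·√0.0053 = 38.58 ft³/s.
Channel B: With bottom width b = 12.5 ft and side slope z = 2.4: A = (b + zy)y = (12.5 + 2.4×3.85)×3.85 = 83.7 ft²; P = b + 2y√(1+z²) = 12.5 + 2×3.85×2.6 = 32.52 ft. Hydraulic radius R = A/P = 83.7/32.52 = 2.574 ft. Q_B = (1.486/0.028)·83.7·2.574^(2/3)·√0.0053 = 607.3 ft³/s.
The larger discharge is 607.3 ft³/s and the smaller is 38.58 ft³/s; the ratio is 15.7.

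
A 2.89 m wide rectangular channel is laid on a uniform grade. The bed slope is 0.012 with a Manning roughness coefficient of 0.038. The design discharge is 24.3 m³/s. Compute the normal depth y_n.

y_n = 2.97 m

Manning's equation rearranged: A R^(2/3) = nQ / (1·√S) = 0.038 × 24.3 / (√0.012) = 8.429.
Trying y = 3.69 m: A R^(2/3) = 10.94 — high.
Trying y = 2.57 m: A R^(2/3) = 7.051 — low.
Trying y = 2.97 m: A R^(2/3) = 8.423 — matches.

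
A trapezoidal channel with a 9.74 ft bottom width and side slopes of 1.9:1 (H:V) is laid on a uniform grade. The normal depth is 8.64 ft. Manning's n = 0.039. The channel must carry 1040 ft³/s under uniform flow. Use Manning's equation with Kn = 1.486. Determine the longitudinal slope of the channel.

With bottom width b = 9.74 ft and side slope z = 1.9: A = (b + zy)y = (9.74 + 1.9×8.64)×8.64 = 226 ft²; P = b + 2y√(1+z²) = 9.74 + 2×8.64×2.147 = 46.84 ft.
Hydraulic radius R = A/P = 226/46.84 = 4.824 ft.
From Manning's equation, S = [nQ / (1.486 A R^(2/3))]² = [0.039 × 1040 / (1.486 × 226 × 4.824^(2/3))]² = 0.00179.

S = 0.00179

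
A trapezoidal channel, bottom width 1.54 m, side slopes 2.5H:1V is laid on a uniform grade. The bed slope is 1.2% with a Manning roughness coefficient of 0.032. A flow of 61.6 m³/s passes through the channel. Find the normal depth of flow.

Manning's equation rearranged: A R^(2/3) = nQ / (1·√S) = 0.032 × 61.6 / (√0.012) = 17.99.
Trying y = 1.66 m: A R^(2/3) = 8.813 — low.
Trying y = 2.46 m: A R^(2/3) = 22.29 — high.
Trying y = 2.25 m: A R^(2/3) = 18.01 — ≈ 17.99.

y_n = 2.25 m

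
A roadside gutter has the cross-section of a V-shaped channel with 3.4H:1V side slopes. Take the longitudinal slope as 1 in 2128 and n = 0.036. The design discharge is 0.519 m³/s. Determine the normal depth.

Manning's equation rearranged: A R^(2/3) = nQ / (1·√S) = 0.036 × 0.519 / (√0.0004699) = 0.8619.
Try y = 0.888 m: A R^(2/3) = 1.518 — over.
Try y = 0.618 m: A R^(2/3) = 0.5773 — short.
Try y = 0.718 m: A R^(2/3) = 0.8612 — close enough.

y_n = 0.718 m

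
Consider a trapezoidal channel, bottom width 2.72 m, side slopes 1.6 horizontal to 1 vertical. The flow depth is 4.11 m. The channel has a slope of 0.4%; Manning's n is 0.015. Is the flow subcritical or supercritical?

supercritical

With bottom width b = 2.72 m and side slope z = 1.6: A = (b + zy)y = (2.72 + 1.6×4.11)×4.11 = 38.21 m²; P = b + 2y√(1+z²) = 2.72 + 2×4.11×1.887 = 18.23 m.
Hydraulic radius R = A/P = 38.21/18.23 = 2.096 m.
V = (1/n) R^(2/3) √S = (1/0.015) × 2.096^(2/3) × √0.004 = 6.905 m/s. Hydraulic depth D_h = A/T = 38.21/15.87 = 2.407 m.
Froude number Fr = V/√(g·D_h) = 6.905/√(9.81×2.407) = 1.42, which is greater than 1, so the flow is supercritical.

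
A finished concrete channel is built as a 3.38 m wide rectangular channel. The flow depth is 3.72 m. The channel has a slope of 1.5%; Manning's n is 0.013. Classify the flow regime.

Flow area A = b·y = 3.38 × 3.72 = 12.57 m². Wetted perimeter P = b + 2y = 3.38 + 2×3.72 = 10.82 m.
Hydraulic radius R = A/P = 12.57/10.82 = 1.162 m.
V = (1/n) R^(2/3) √S = (1/0.013) × 1.162^(2/3) × √0.015 = 10.41 m/s. Hydraulic depth D_h = A/T = 12.57/3.38 = 3.72 m.
Froude number Fr = V/√(g·D_h) = 10.41/√(9.81×3.72) = 1.72, which is greater than 1, so the flow is supercritical.

supercritical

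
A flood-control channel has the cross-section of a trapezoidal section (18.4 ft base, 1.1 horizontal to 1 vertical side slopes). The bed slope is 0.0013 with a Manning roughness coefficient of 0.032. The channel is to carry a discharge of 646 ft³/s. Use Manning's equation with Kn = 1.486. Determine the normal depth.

Manning's equation rearranged: A R^(2/3) = nQ / (1.486·√S) = 0.032 × 646 / (1.486 × √0.0013) = 385.8.
At y = 5.32 ft: A R^(2/3) = 312.6 — short.
At y = 7.6 ft: A R^(2/3) = 591.6 — over.
At y = 5.99 ft: A R^(2/3) = 385.5 — close enough.

y_n = 5.99 ft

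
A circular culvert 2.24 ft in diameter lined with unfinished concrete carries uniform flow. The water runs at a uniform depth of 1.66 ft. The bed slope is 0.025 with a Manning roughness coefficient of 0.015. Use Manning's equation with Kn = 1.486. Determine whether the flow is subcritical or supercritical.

supercritical

For a circular section of diameter D = 2.24 ft at depth y = 1.66 ft, the central angle is θ = 2 arccos(1 − 2y/D) = 4.148 rad. Then A = (D²/8)(θ − sin θ) = 3.131 ft² and P = Dθ/2 = 4.646 ft.
Hydraulic radius R = A/P = 3.131/4.646 = 0.6741 ft.
V = (1.486/n) R^(2/3) √S = (1.486/0.015) × 0.6741^(2/3) × √0.025 = 12.04 ft/s. Hydraulic depth D_h = A/T = 3.131/1.962 = 1.596 ft.
Froude number Fr = V/√(g·D_h) = 12.04/√(32.2×1.596) = 1.68, which is greater than 1, so the flow is supercritical.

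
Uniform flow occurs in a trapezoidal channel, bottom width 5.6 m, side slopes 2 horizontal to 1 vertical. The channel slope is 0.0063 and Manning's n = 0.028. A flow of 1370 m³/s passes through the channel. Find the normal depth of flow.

Manning's equation rearranged: A R^(2/3) = nQ / (1·√S) = 0.028 × 1370 / (√0.0063) = 483.3.
Trying y = 9.26 m: A R^(2/3) = 631.2 — high.
Trying y = 6.1 m: A R^(2/3) = 240.8 — low.
Trying y = 8.26 m: A R^(2/3) = 482.8 — close enough.

y_n = 8.26 m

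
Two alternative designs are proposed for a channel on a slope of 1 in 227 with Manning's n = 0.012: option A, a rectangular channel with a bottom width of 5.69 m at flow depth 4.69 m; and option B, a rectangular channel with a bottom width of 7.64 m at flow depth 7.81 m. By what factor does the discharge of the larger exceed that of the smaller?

2.86

Channel A: Flow area A = b·y = 5.69 × 4.69 = 26.69 m². Wetted perimeter P = b + 2y = 5.69 + 2×4.69 = 15.07 m. Hydraulic radius R = A/P = 26.69/15.07 = 1.771 m. Q_A = (1/0.012)·26.69·1.771^(2/3)·√0.004405 = 216 m³/s.
Channel B: Flow area A = b·y = 7.64 × 7.81 = 59.67 m². Wetted perimeter P = b + 2y = 7.64 + 2×7.81 = 23.26 m. Hydraulic radius R = A/P = 59.67/23.26 = 2.565 m. Q_B = (1/0.012)·59.67·2.565^(2/3)·√0.004405 = 618.5 m³/s.
The larger discharge is 618.5 m³/s and the smaller is 216 m³/s; the ratio is 2.86.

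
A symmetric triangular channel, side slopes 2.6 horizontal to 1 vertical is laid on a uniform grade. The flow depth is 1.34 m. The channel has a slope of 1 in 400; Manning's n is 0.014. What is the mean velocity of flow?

For a triangular section with side slope z = 2.6: A = zy² = 2.6×1.34² = 4.669 m²; P = 2y√(1+z²) = 2×1.34×2.786 = 7.466 m.
Hydraulic radius R = A/P = 4.669/7.466 = 0.6253 m.
From Manning's equation, V = (1/n) R^(2/3) S^(1/2) = (1/0.014) × 0.6253^(2/3) × 0.0025^(1/2) = 2.61 m/s.

V = 2.61 m/s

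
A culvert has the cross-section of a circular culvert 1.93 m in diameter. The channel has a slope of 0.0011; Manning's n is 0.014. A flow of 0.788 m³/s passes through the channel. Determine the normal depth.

Manning's equation rearranged: A R^(2/3) = nQ / (1·√S) = 0.014 × 0.788 / (√0.0011) = 0.3326.
Trying y = 0.647 m: A R^(2/3) = 0.4361 — over.
Trying y = 0.562 m: A R^(2/3) = 0.3326 — close enough.

y_n = 0.562 m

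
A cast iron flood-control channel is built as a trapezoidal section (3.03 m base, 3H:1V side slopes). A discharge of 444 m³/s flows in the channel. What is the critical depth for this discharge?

At critical depth, Q² T / (g A³) = 1, i.e. A³/T = Q²/g = 444²/9.81 = 20100.
Try y = 5.36 m: A³/T = 30540 — too large.
Try y = 4.89 m: A³/T = 20030 — close enough.

y_c = 4.89 m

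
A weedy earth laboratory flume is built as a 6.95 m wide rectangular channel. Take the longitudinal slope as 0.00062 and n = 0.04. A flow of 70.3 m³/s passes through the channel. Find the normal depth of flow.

y_n = 8.84 m

Manning's equation rearranged: A R^(2/3) = nQ / (1·√S) = 0.04 × 70.3 / (√0.00062) = 112.9.
At y = 6.36 m: A R^(2/3) = 75.83 — short.
At y = 10.1 m: A R^(2/3) = 132.2 — over.
At y = 8.84 m: A R^(2/3) = 113 — close enough.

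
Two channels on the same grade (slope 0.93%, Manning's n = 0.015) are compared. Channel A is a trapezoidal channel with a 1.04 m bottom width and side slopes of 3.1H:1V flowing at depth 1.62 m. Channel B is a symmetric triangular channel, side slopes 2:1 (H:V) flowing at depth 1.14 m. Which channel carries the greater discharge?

Channel A: With bottom width b = 1.04 m and side slope z = 3.1: A = (b + zy)y = (1.04 + 3.1×1.62)×1.62 = 9.82 m²; P = b + 2y√(1+z²) = 1.04 + 2×1.62×3.257 = 11.59 m. Hydraulic radius R = A/P = 9.82/11.59 = 0.8471 m. Q_A = (1/0.015)·9.82·0.8471^(2/3)·√0.0093 = 56.52 m³/s.
Channel B: For a triangular section with side slope z = 2: A = zy² = 2×1.14² = 2.599 m²; P = 2y√(1+z²) = 2×1.14×2.236 = 5.098 m. Hydraulic radius R = A/P = 2.599/5.098 = 0.5098 m. Q_B = (1/0.015)·2.599·0.5098^(2/3)·√0.0093 = 10.66 m³/s.
Q_A = 56.52 m³/s vs Q_B = 10.66 m³/s, so channel A carries more.

channel A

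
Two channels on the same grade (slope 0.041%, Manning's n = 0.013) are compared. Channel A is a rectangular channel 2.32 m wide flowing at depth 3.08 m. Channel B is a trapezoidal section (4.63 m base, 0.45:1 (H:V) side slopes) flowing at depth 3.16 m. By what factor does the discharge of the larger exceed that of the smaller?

Channel A: Flow area A = b·y = 2.32 × 3.08 = 7.146 m². Wetted perimeter P = b + 2y = 2.32 + 2×3.08 = 8.48 m. Hydraulic radius R = A/P = 7.146/8.48 = 0.8426 m. Q_A = (1/0.013)·7.146·0.8426^(2/3)·√0.00041 = 9.929 m³/s.
Channel B: With bottom width b = 4.63 m and side slope z = 0.45: A = (b + zy)y = (4.63 + 0.45×3.16)×3.16 = 19.12 m²; P = b + 2y√(1+z²) = 4.63 + 2×3.16×1.097 = 11.56 m. Hydraulic radius R = A/P = 19.12/11.56 = 1.654 m. Q_B = (1/0.013)·19.12·1.654^(2/3)·√0.00041 = 41.67 m³/s.
The larger discharge is 41.67 m³/s and the smaller is 9.929 m³/s; the ratio is 4.2.

4.2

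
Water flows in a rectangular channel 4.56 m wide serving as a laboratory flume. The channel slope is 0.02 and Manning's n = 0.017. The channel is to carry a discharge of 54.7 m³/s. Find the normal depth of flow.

y_n = 1.53 m

Manning's equation rearranged: A R^(2/3) = nQ / (1·√S) = 0.017 × 54.7 / (√0.02) = 6.575.
At y = 1.69 m: A R^(2/3) = 7.554 — too large.
At y = 1.31 m: A R^(2/3) = 5.284 — too small.
At y = 1.53 m: A R^(2/3) = 6.578 — close enough.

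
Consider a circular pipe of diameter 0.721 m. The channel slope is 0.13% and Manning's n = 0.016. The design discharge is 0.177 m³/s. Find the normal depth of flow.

Manning's equation rearranged: A R^(2/3) = nQ / (1·√S) = 0.016 × 0.177 / (√0.0013) = 0.07855.
At y = 0.497 m: A R^(2/3) = 0.1069 — too large.
At y = 0.404 m: A R^(2/3) = 0.07863 — matches.

y_n = 0.404 m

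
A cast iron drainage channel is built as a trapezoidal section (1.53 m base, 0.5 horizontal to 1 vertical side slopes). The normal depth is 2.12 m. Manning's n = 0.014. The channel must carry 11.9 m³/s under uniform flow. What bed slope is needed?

S = 0.0011

With bottom width b = 1.53 m and side slope z = 0.5: A = (b + zy)y = (1.53 + 0.5×2.12)×2.12 = 5.491 m²; P = b + 2y√(1+z²) = 1.53 + 2×2.12×1.118 = 6.27 m.
Hydraulic radius R = A/P = 5.491/6.27 = 0.8757 m.
From Manning's equation, S = [nQ / (1 A R^(2/3))]² = [0.014 × 11.9 / (1 × 5.491 × 0.8757^(2/3))]² = 0.0011.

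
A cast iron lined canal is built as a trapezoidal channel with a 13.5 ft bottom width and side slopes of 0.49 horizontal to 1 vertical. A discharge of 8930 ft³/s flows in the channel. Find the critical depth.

At critical depth, Q² T / (g A³) = 1, i.e. A³/T = Q²/g = 8930²/32.2 = 2477000.
At y = 22.3 ft: A³/T = 4572000 — over.
At y = 18.9 ft: A³/T = 2486000 — close enough.

y_c = 18.9 ft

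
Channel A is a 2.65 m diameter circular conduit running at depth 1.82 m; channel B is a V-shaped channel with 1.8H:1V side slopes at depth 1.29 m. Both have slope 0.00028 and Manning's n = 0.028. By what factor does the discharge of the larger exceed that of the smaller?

Channel A: For a circular section of diameter D = 2.65 m at depth y = 1.82 m, the central angle is θ = 2 arccos(1 − 2y/D) = 3.907 rad. Then A = (D²/8)(θ − sin θ) = 4.038 m² and P = Dθ/2 = 5.177 m. Hydraulic radius R = A/P = 4.038/5.177 = 0.78 m. Q_A = (1/0.028)·4.038·0.78^(2/3)·√0.00028 = 2.045 m³/s.
Channel B: For a triangular section with side slope z = 1.8: A = zy² = 1.8×1.29² = 2.995 m²; P = 2y√(1+z²) = 2×1.29×2.059 = 5.313 m. Hydraulic radius R = A/P = 2.995/5.313 = 0.5638 m. Q_B = (1/0.028)·2.995·0.5638^(2/3)·√0.00028 = 1.222 m³/s.
The larger discharge is 2.045 m³/s and the smaller is 1.222 m³/s; the ratio is 1.67.

1.67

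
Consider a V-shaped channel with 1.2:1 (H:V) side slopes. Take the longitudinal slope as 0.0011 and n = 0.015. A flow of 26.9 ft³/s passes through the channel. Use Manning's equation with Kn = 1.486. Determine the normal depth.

y_n = 2.61 ft

Manning's equation rearranged: A R^(2/3) = nQ / (1.486·√S) = 0.015 × 26.9 / (1.486 × √0.0011) = 8.187.
At y = 2.92 ft: A R^(2/3) = 11.05 — high.
At y = 2.08 ft: A R^(2/3) = 4.47 — low.
At y = 2.61 ft: A R^(2/3) = 8.188 — close enough.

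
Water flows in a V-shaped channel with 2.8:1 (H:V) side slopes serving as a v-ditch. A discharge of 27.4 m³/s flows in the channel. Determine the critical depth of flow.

y_c = 1.81 m

At critical depth, Q² T / (g A³) = 1, i.e. A³/T = Q²/g = 27.4²/9.81 = 76.53.
At y = 1.39 m: A³/T = 20.34 — too small.
At y = 2.19 m: A³/T = 197.5 — too large.
At y = 1.81 m: A³/T = 76.15 — close enough.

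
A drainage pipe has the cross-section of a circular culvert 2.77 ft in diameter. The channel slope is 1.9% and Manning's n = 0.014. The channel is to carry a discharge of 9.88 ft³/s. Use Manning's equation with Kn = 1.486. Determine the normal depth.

Manning's equation rearranged: A R^(2/3) = nQ / (1.486·√S) = 0.014 × 9.88 / (1.486 × √0.019) = 0.6753.
Try y = 0.868 ft: A R^(2/3) = 1.005 — over.
Try y = 0.526 ft: A R^(2/3) = 0.3718 — short.
Try y = 0.708 ft: A R^(2/3) = 0.6751 — close enough.

y_n = 0.708 ft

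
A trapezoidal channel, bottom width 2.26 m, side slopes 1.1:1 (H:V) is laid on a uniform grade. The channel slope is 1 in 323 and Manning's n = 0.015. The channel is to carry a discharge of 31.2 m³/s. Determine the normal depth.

Manning's equation rearranged: A R^(2/3) = nQ / (1·√S) = 0.015 × 31.2 / (√0.003096) = 8.411.
At y = 2.14 m: A R^(2/3) = 10.81 — too large.
At y = 1.53 m: A R^(2/3) = 5.565 — too small.
At y = 1.89 m: A R^(2/3) = 8.422 — close enough.

y_n = 1.89 m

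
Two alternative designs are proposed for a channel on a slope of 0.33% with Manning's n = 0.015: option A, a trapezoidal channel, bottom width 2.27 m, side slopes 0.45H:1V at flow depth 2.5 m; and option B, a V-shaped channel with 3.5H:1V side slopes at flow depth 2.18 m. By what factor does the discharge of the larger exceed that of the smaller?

1.9

Channel A: With bottom width b = 2.27 m and side slope z = 0.45: A = (b + zy)y = (2.27 + 0.45×2.5)×2.5 = 8.488 m²; P = b + 2y√(1+z²) = 2.27 + 2×2.5×1.097 = 7.753 m. Hydraulic radius R = A/P = 8.488/7.753 = 1.095 m. Q_A = (1/0.015)·8.488·1.095^(2/3)·√0.0033 = 34.53 m³/s.
Channel B: For a triangular section with side slope z = 3.5: A = zy² = 3.5×2.18² = 16.63 m²; P = 2y√(1+z²) = 2×2.18×3.64 = 15.87 m. Hydraulic radius R = A/P = 16.63/15.87 = 1.048 m. Q_B = (1/0.015)·16.63·1.048^(2/3)·√0.0033 = 65.73 m³/s.
The larger discharge is 65.73 m³/s and the smaller is 34.53 m³/s; the ratio is 1.9.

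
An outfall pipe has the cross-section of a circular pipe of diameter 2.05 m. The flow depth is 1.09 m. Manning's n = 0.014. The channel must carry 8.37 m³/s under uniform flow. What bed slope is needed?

For a circular section of diameter D = 2.05 m at depth y = 1.09 m, the central angle is θ = 2 arccos(1 − 2y/D) = 3.269 rad. Then A = (D²/8)(θ − sin θ) = 1.783 m² and P = Dθ/2 = 3.35 m.
Hydraulic radius R = A/P = 1.783/3.35 = 0.5323 m.
From Manning's equation, S = [nQ / (1 A R^(2/3))]² = [0.014 × 8.37 / (1 × 1.783 × 0.5323^(2/3))]² = 0.01.

S = 0.01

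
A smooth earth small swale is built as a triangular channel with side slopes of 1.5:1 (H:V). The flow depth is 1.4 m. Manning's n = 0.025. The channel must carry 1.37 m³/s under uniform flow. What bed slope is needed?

S = 0.000279

For a triangular section with side slope z = 1.5: A = zy² = 1.5×1.4² = 2.94 m²; P = 2y√(1+z²) = 2×1.4×1.803 = 5.048 m.
Hydraulic radius R = A/P = 2.94/5.048 = 0.5824 m.
From Manning's equation, S = [nQ / (1 A R^(2/3))]² = [0.025 × 1.37 / (1 × 2.94 × 0.5824^(2/3))]² = 0.000279.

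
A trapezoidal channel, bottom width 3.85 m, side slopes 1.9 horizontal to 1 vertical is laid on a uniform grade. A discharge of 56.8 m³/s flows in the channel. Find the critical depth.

At critical depth, Q² T / (g A³) = 1, i.e. A³/T = Q²/g = 56.8²/9.81 = 328.9.
Trying y = 1.76 m: A³/T = 192.6 — too small.
Trying y = 2.49 m: A³/T = 732.8 — too large.
Trying y = 2.03 m: A³/T = 331.2 — close enough.

y_c = 2.03 m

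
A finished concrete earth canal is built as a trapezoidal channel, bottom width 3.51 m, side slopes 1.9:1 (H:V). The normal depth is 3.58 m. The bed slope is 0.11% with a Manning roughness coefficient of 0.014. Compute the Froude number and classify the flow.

subcritical

With bottom width b = 3.51 m and side slope z = 1.9: A = (b + zy)y = (3.51 + 1.9×3.58)×3.58 = 36.92 m²; P = b + 2y√(1+z²) = 3.51 + 2×3.58×2.147 = 18.88 m.
Hydraulic radius R = A/P = 36.92/18.88 = 1.955 m.
V = (1/n) R^(2/3) √S = (1/0.014) × 1.955^(2/3) × √0.0011 = 3.704 m/s. Hydraulic depth D_h = A/T = 36.92/17.11 = 2.157 m.
Froude number Fr = V/√(g·D_h) = 3.704/√(9.81×2.157) = 0.805, which is less than 1, so the flow is subcritical.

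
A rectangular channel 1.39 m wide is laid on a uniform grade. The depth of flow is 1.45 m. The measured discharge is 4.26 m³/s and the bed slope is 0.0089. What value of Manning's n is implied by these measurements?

n = 0.027

Flow area A = b·y = 1.39 × 1.45 = 2.015 m². Wetted perimeter P = b + 2y = 1.39 + 2×1.45 = 4.29 m.
Hydraulic radius R = A/P = 2.015/4.29 = 0.4698 m.
Rearranging Manning's equation: n = (1/Q) A R^(2/3) S^(1/2) = (1/4.26) × 2.015 × 0.4698^(2/3) × √0.0089 = 0.027.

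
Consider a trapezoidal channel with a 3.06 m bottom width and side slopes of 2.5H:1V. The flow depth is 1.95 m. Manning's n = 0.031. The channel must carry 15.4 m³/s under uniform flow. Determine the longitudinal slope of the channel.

With bottom width b = 3.06 m and side slope z = 2.5: A = (b + zy)y = (3.06 + 2.5×1.95)×1.95 = 15.47 m²; P = b + 2y√(1+z²) = 3.06 + 2×1.95×2.693 = 13.56 m.
Hydraulic radius R = A/P = 15.47/13.56 = 1.141 m.
From Manning's equation, S = [nQ / (1 A R^(2/3))]² = [0.031 × 15.4 / (1 × 15.47 × 1.141^(2/3))]² = 0.000798.

S = 0.000798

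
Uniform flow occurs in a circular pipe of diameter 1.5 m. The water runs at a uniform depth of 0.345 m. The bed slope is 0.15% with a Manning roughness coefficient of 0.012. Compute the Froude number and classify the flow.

For a circular section of diameter D = 1.5 m at depth y = 0.345 m, the central angle is θ = 2 arccos(1 − 2y/D) = 2.001 rad. Then A = (D²/8)(θ − sin θ) = 0.307 m² and P = Dθ/2 = 1.501 m.
Hydraulic radius R = A/P = 0.307/1.501 = 0.2046 m.
V = (1/n) R^(2/3) √S = (1/0.012) × 0.2046^(2/3) × √0.0015 = 1.121 m/s. Hydraulic depth D_h = A/T = 0.307/1.262 = 0.2432 m.
Froude number Fr = V/√(g·D_h) = 1.121/√(9.81×0.2432) = 0.726, which is less than 1, so the flow is subcritical.

subcritical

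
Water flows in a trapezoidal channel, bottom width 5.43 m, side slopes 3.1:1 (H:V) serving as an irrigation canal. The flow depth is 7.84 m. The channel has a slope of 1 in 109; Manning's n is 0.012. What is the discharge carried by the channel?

Q = 4790 m³/s

With bottom width b = 5.43 m and side slope z = 3.1: A = (b + zy)y = (5.43 + 3.1×7.84)×7.84 = 233.1 m²; P = b + 2y√(1+z²) = 5.43 + 2×7.84×3.257 = 56.5 m.
Hydraulic radius R = A/P = 233.1/56.5 = 4.126 m.
Manning's equation: Q = (1/n) A R^(2/3) S^(1/2) = (1/0.012) × 233.1 × 4.126^(2/3) × 0.009174^(1/2) = 4790 m³/s.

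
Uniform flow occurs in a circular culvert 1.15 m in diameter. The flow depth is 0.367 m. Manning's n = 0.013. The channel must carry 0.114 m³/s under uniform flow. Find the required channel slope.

For a circular section of diameter D = 1.15 m at depth y = 0.367 m, the central angle is θ = 2 arccos(1 − 2y/D) = 2.401 rad. Then A = (D²/8)(θ − sin θ) = 0.2855 m² and P = Dθ/2 = 1.381 m.
Hydraulic radius R = A/P = 0.2855/1.381 = 0.2067 m.
From Manning's equation, S = [nQ / (1 A R^(2/3))]² = [0.013 × 0.114 / (1 × 0.2855 × 0.2067^(2/3))]² = 0.00022.

S = 0.00022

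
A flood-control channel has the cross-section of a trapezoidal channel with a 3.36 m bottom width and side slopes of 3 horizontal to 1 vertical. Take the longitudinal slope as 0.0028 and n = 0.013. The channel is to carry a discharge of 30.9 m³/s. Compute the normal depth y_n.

y_n = 1.25 m

Manning's equation rearranged: A R^(2/3) = nQ / (1·√S) = 0.013 × 30.9 / (√0.0028) = 7.591.
At y = 1.38 m: A R^(2/3) = 9.333 — too large.
At y = 1.01 m: A R^(2/3) = 4.903 — too small.
At y = 1.25 m: A R^(2/3) = 7.588 — ≈ 7.591.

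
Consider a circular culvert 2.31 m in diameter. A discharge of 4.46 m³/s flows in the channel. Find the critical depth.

At critical depth, Q² T / (g A³) = 1, i.e. A³/T = Q²/g = 4.46²/9.81 = 2.028.
At y = 0.81 m: A³/T = 1.021 — short.
At y = 1.17 m: A³/T = 4.184 — over.
At y = 0.968 m: A³/T = 2.026 — ≈ 2.028.

y_c = 0.968 m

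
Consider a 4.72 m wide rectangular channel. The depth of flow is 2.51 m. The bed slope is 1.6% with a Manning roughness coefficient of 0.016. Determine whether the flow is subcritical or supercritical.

supercritical

Flow area A = b·y = 4.72 × 2.51 = 11.85 m². Wetted perimeter P = b + 2y = 4.72 + 2×2.51 = 9.74 m.
Hydraulic radius R = A/P = 11.85/9.74 = 1.216 m.
V = (1/n) R^(2/3) √S = (1/0.016) × 1.216^(2/3) × √0.016 = 9.008 m/s. Hydraulic depth D_h = A/T = 11.85/4.72 = 2.51 m.
Froude number Fr = V/√(g·D_h) = 9.008/√(9.81×2.51) = 1.82, which is greater than 1, so the flow is supercritical.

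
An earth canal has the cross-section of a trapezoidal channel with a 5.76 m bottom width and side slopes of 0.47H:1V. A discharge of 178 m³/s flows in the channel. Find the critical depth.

At critical depth, Q² T / (g A³) = 1, i.e. A³/T = Q²/g = 178²/9.81 = 3230.
Trying y = 2.81 m: A³/T = 937.6 — low.
Trying y = 4.76 m: A³/T = 5390 — high.
Trying y = 4.09 m: A³/T = 3230 — close enough.

y_c = 4.09 m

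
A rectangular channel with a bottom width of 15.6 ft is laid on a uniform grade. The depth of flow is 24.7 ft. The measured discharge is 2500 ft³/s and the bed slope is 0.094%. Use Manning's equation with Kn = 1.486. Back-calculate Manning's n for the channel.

n = 0.023

Flow area A = b·y = 15.6 × 24.7 = 385.3 ft². Wetted perimeter P = b + 2y = 15.6 + 2×24.7 = 65 ft.
Hydraulic radius R = A/P = 385.3/65 = 5.928 ft.
Rearranging Manning's equation: n = (1.486/Q) A R^(2/3) S^(1/2) = (1.486/2500) × 385.3 × 5.928^(2/3) × √0.00094 = 0.023.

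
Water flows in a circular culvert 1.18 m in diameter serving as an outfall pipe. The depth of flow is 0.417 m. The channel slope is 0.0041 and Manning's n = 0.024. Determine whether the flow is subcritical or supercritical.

subcritical

For a circular section of diameter D = 1.18 m at depth y = 0.417 m, the central angle is θ = 2 arccos(1 − 2y/D) = 2.546 rad. Then A = (D²/8)(θ − sin θ) = 0.3456 m² and P = Dθ/2 = 1.502 m.
Hydraulic radius R = A/P = 0.3456/1.502 = 0.23 m.
V = (1/n) R^(2/3) √S = (1/0.024) × 0.23^(2/3) × √0.0041 = 1.002 m/s. Hydraulic depth D_h = A/T = 0.3456/1.128 = 0.3064 m.
Froude number Fr = V/√(g·D_h) = 1.002/√(9.81×0.3064) = 0.578, which is less than 1, so the flow is subcritical.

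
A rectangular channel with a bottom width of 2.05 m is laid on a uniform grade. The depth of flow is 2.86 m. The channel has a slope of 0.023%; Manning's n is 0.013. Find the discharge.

Flow area A = b·y = 2.05 × 2.86 = 5.863 m². Wetted perimeter P = b + 2y = 2.05 + 2×2.86 = 7.77 m.
Hydraulic radius R = A/P = 5.863/7.77 = 0.7546 m.
Manning's equation: Q = (1/n) A R^(2/3) S^(1/2) = (1/0.013) × 5.863 × 0.7546^(2/3) × 0.00023^(1/2) = 5.67 m³/s.

Q = 5.67 m³/s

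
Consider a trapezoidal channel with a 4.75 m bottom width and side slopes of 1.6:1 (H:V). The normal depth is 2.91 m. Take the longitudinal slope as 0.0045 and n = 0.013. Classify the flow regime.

With bottom width b = 4.75 m and side slope z = 1.6: A = (b + zy)y = (4.75 + 1.6×2.91)×2.91 = 27.37 m²; P = b + 2y√(1+z²) = 4.75 + 2×2.91×1.887 = 15.73 m.
Hydraulic radius R = A/P = 27.37/15.73 = 1.74 m.
V = (1/n) R^(2/3) √S = (1/0.013) × 1.74^(2/3) × √0.0045 = 7.465 m/s. Hydraulic depth D_h = A/T = 27.37/14.06 = 1.946 m.
Froude number Fr = V/√(g·D_h) = 7.465/√(9.81×1.946) = 1.71, which is greater than 1, so the flow is supercritical.

supercritical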